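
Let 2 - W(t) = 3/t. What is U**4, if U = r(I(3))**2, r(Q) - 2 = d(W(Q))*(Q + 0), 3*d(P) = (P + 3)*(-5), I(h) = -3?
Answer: 1099511627776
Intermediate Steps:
W(t) = 2 - 3/t
d(P) = -5 - 5*P/3 (d(P) = ((P + 3)*(-5))/3 = ((3 + P)*(-5))/3 = (-15 - 5*P)/3 = -5 - 5*P/3)
r(Q) = 2 + Q*(-25/3 + 5/Q) (r(Q) = 2 + (-5 - 5*(2 - 3/Q)/3)*(Q + 0) = 2 + (-5 + (-10/3 + 5/Q))*Q = 2 + (-25/3 + 5/Q)*Q = 2 + Q*(-25/3 + 5/Q))
U = 1024 (U = (7 - 25/3*(-3))**2 = (7 + 25)**2 = 32**2 = 1024)
U**4 = 1024**4 = 1099511627776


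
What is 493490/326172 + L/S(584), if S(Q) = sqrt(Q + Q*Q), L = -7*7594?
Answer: 246745/163086 - 26579*sqrt(9490)/28470 ≈ -89.433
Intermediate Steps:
L = -53158
S(Q) = sqrt(Q + Q**2)
493490/326172 + L/S(584) = 493490/326172 - 53158*sqrt(146)/(292*sqrt(1 + 584)) = 493490*(1/326172) - 53158*sqrt(9490)/56940 = 246745/163086 - 53158*sqrt(9490)/56940 = 246745/163086 - 26579*sqrt(9490)/28470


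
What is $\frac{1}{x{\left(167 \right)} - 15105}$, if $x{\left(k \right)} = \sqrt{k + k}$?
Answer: $- \frac{15105}{228160691} - \frac{\sqrt{334}}{228160691} \approx -6.6283 \cdot 10^{-5}$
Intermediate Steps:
$x{\left(k \right)} = \sqrt{2} \sqrt{k}$ ($x{\left(k \right)} = \sqrt{2 k} = \sqrt{2} \sqrt{k}$)
$\frac{1}{x{\left(167 \right)} - 15105} = \frac{1}{\sqrt{2} \sqrt{167} - 15105} = \frac{1}{\sqrt{334} - 15105} = \frac{1}{-15105 + \sqrt{334}}$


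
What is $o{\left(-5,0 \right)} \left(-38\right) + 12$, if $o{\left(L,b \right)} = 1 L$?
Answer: $202$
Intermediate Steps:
$o{\left(L,b \right)} = L$
$o{\left(-5,0 \right)} \left(-38\right) + 12 = \left(-5\right) \left(-38\right) + 12 = 190 + 12 = 202$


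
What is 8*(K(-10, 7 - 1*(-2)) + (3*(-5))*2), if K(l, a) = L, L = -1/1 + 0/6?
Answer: -248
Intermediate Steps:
L = -1 (L = -1*1 + 0*(1/6) = -1 + 0 = -1)
K(l, a) = -1
8*(K(-10, 7 - 1*(-2)) + (3*(-5))*2) = 8*(-1 + (3*(-5))*2) = 8*(-1 - 15*2) = 8*(-1 - 30) = 8*(-31) = -248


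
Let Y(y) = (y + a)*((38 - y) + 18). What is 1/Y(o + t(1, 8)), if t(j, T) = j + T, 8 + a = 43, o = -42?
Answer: 1/178 ≈ 0.0056180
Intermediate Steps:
a = 35 (a = -8 + 43 = 35)
t(j, T) = T + j
Y(y) = (35 + y)*(56 - y) (Y(y) = (y + 35)*((38 - y) + 18) = (35 + y)*(56 - y))
1/Y(o + t(1, 8)) = 1/(1960 - (-42 + (8 + 1))² + 21*(-42 + (8 + 1))) = 1/(1960 - (-42 + 9)² + 21*(-42 + 9)) = 1/(1960 - 1*(-33)² + 21*(-33)) = 1/(1960 - 1*1089 - 693) = 1/(1960 - 1089 - 693) = 1/178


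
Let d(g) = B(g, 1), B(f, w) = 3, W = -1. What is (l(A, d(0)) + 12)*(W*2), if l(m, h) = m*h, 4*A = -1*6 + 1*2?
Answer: -18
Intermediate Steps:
A = -1 (A = (-1*6 + 1*2)/4 = (-6 + 2)/4 = (¼)*(-4) = -1)
d(g) = 3
l(m, h) = h*m
(l(A, d(0)) + 12)*(W*2) = (3*(-1) + 12)*(-1*2) = (-3 + 12)*(-2) = 9*(-2) = -18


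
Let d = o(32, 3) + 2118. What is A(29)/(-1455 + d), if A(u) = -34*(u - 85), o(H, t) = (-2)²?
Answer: 1904/667 ≈ 2.8546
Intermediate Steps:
o(H, t) = 4
A(u) = 2890 - 34*u (A(u) = -34*(-85 + u) = 2890 - 34*u)
d = 2122 (d = 4 + 2118 = 2122)
A(29)/(-1455 + d) = (2890 - 34*29)/(-1455 + 2122) = (2890 - 986)/667 = 1904*(1/667) = 1904/667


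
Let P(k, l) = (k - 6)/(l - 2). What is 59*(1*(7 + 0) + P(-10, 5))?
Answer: 295/3 ≈ 98.333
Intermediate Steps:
P(k, l) = (-6 + k)/(-2 + l)
59*(1*(7 + 0) + P(-10, 5)) = 59*(1*(7 + 0) + (-6 - 10)/(-2 + 5)) = 59*(1*7 - 16/3) = 59*(7 + (1/3)*(-16)) = 59*(7 - 16/3) = 59*(5/3) = 295/3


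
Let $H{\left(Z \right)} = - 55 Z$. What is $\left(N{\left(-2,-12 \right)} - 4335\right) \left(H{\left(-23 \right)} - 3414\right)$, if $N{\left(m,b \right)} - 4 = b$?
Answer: $9333107$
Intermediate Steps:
$N{\left(m,b \right)} = 4 + b$
$\left(N{\left(-2,-12 \right)} - 4335\right) \left(H{\left(-23 \right)} - 3414\right) = \left(\left(4 - 12\right) - 4335\right) \left(\left(-55\right) \left(-23\right) - 3414\right) = \left(-8 - 4335\right) \left(1265 - 3414\right) = \left(-4343\right) \left(-2149\right) = 9333107$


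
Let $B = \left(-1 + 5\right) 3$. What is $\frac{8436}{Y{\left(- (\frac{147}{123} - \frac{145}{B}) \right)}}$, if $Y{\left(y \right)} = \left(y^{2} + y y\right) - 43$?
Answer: $\frac{1021025952}{23493073} \approx 43.461$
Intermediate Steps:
$B = 12$ ($B = 4 \cdot 3 = 12$)
$Y{\left(y \right)} = -43 + 2 y^{2}$ ($Y{\left(y \right)} = \left(y^{2} + y^{2}\right) - 43 = 2 y^{2} - 43 = -43 + 2 y^{2}$)
$\frac{8436}{Y{\left(- (\frac{147}{123} - \frac{145}{B}) \right)}} = \frac{8436}{-43 + 2 \left(- (\frac{147}{123} - \frac{145}{12})\right)^{2}} = \frac{8436}{-43 + 2 \left(- (147 \cdot \frac{1}{123} - \frac{145}{12})\right)^{2}} = \frac{8436}{-43 + 2 \left(- (\frac{49}{41} - \frac{145}{12})\right)^{2}} = \frac{8436}{-43 + 2 \left(\left(-1\right) \left(- \frac{5357}{492}\right)\right)^{2}} = \frac{8436}{-43 + 2 \left(\frac{5357}{492}\right)^{2}} = \frac{8436}{-43 + 2 \cdot \frac{28697449}{242064}} = \frac{8436}{-43 + \frac{28697449}{121032}} = \frac{8436}{\frac{23493073}{121032}} = 8436 \cdot \frac{121032}{23493073} = \frac{1021025952}{23493073}$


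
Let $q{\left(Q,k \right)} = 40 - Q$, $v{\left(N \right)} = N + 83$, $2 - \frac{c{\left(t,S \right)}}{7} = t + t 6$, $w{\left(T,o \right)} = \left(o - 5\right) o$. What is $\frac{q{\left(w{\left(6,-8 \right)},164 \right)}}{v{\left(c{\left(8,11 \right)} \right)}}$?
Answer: $\frac{64}{295} \approx 0.21695$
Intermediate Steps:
$w{\left(T,o \right)} = o \left(-5 + o\right)$ ($w{\left(T,o \right)} = \left(-5 + o\right) o = o \left(-5 + o\right)$)
$c{\left(t,S \right)} = 14 - 49 t$ ($c{\left(t,S \right)} = 14 - 7 \left(t + t 6\right) = 14 - 7 \left(t + 6 t\right) = 14 - 7 \cdot 7 t = 14 - 49 t$)
$v{\left(N \right)} = 83 + N$
$\frac{q{\left(w{\left(6,-8 \right)},164 \right)}}{v{\left(c{\left(8,11 \right)} \right)}} = \frac{40 - - 8 \left(-5 - 8\right)}{83 + \left(14 - 392\right)} = \frac{40 - \left(-8\right) \left(-13\right)}{83 + \left(14 - 392\right)} = \frac{40 - 104}{83 - 378} = \frac{40 - 104}{-295} = \left(-64\right) \left(- \frac{1}{295}\right) = \frac{64}{295}$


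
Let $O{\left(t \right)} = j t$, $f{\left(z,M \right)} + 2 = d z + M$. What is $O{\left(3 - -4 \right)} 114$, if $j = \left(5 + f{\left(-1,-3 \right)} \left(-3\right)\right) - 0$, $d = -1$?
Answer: $13566$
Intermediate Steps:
$f{\left(z,M \right)} = -2 + M - z$ ($f{\left(z,M \right)} = -2 + \left(- z + M\right) = -2 + \left(M - z\right) = -2 + M - z$)
$j = 17$ ($j = \left(5 + \left(-2 - 3 - -1\right) \left(-3\right)\right) - 0 = \left(5 + \left(-2 - 3 + 1\right) \left(-3\right)\right) + 0 = \left(5 - -12\right) + 0 = \left(5 + 12\right) + 0 = 17 + 0 = 17$)
$O{\left(t \right)} = 17 t$
$O{\left(3 - -4 \right)} 114 = 17 \left(3 - -4\right) 114 = 17 \left(3 + 4\right) 114 = 17 \cdot 7 \cdot 114 = 119 \cdot 114 = 13566$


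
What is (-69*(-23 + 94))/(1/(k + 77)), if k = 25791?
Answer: -126727332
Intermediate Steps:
(-69*(-23 + 94))/(1/(k + 77)) = (-69*(-23 + 94))/(1/(25791 + 77)) = (-69*71)/(1/25868) = -4899/1/25868 = -4899*25868 = -126727332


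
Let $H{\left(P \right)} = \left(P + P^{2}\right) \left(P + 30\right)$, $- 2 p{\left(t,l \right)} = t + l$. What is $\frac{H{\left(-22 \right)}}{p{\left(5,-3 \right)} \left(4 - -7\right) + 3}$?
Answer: $-462$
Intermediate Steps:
$p{\left(t,l \right)} = - \frac{l}{2} - \frac{t}{2}$ ($p{\left(t,l \right)} = - \frac{t + l}{2} = - \frac{l + t}{2} = - \frac{l}{2} - \frac{t}{2}$)
$H{\left(P \right)} = \left(30 + P\right) \left(P + P^{2}\right)$ ($H{\left(P \right)} = \left(P + P^{2}\right) \left(30 + P\right) = \left(30 + P\right) \left(P + P^{2}\right)$)
$\frac{H{\left(-22 \right)}}{p{\left(5,-3 \right)} \left(4 - -7\right) + 3} = \frac{\left(-22\right) \left(30 + \left(-22\right)^{2} + 31 \left(-22\right)\right)}{\left(\left(- \frac{1}{2}\right) \left(-3\right) - \frac{5}{2}\right) \left(4 - -7\right) + 3} = \frac{\left(-22\right) \left(30 + 484 - 682\right)}{\left(\frac{3}{2} - \frac{5}{2}\right) \left(4 + 7\right) + 3} = \frac{\left(-22\right) \left(-168\right)}{\left(-1\right) 11 + 3} = \frac{3696}{-11 + 3} = \frac{3696}{-8} = 3696 \left(- \frac{1}{8}\right) = -462$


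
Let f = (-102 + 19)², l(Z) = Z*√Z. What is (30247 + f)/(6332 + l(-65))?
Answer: 235145152/40368849 + 2413840*I*√65/40368849 ≈ 5.8249 + 0.48208*I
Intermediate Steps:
l(Z) = Z^(3/2)
f = 6889 (f = (-83)² = 6889)
(30247 + f)/(6332 + l(-65)) = (30247 + 6889)/(6332 + (-65)^(3/2)) = 37136/(6332 - 65*I*√65)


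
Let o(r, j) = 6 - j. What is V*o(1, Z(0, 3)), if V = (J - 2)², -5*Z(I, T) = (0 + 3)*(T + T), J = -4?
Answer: 1728/5 ≈ 345.60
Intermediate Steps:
Z(I, T) = -6*T/5 (Z(I, T) = -(0 + 3)*(T + T)/5 = -3*2*T/5 = -6*T/5)
V = 36 (V = (-4 - 2)² = (-6)² = 36)
V*o(1, Z(0, 3)) = 36*(6 - (-6)*3/5) = 36*(6 - 1*(-18/5)) = 36*(6 + 18/5) = 36*(48/5) = 1728/5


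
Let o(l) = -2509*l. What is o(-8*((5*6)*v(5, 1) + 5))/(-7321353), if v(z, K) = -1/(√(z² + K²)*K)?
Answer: -7720/563181 + 7720*√26/2440451 ≈ 0.0024221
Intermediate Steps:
v(z, K) = -1/(K*√(K² + z²)) (v(z, K) = -1/(√(K² + z²)*K) = -1/(K*√(K² + z²)))
o(-8*((5*6)*v(5, 1) + 5))/(-7321353) = -(-20072)*((5*6)*(-1/(1*√(1² + 5²))) + 5)/(-7321353) = -(-20072)*(30*(-1*1/√(1 + 25)) + 5)*(-1/7321353) = -(-20072)*(30*(-1*1/√26) + 5)*(-1/7321353) = -(-20072)*(30*(-1*1*√26/26) + 5)*(-1/7321353) = -(-20072)*(30*(-√26/26) + 5)*(-1/7321353) = -(-20072)*(-15*√26/13 + 5)*(-1/7321353) = -(-20072)*(5 - 15*√26/13)*(-1/7321353) = -2509*(-40 + 120*√26/13)*(-1/7321353) = (100360 - 23160*√26)*(-1/7321353) = -7720/563181 + 7720*√26/2440451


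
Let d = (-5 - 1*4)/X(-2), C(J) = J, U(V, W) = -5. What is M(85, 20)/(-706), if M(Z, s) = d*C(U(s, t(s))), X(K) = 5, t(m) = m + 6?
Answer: -9/706 ≈ -0.012748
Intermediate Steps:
t(m) = 6 + m
d = -9/5 (d = (-5 - 1*4)/5 = (-5 - 4)*(⅕) = -9*⅕ = -9/5 ≈ -1.8000)
M(Z, s) = 9 (M(Z, s) = -9/5*(-5) = 9)
M(85, 20)/(-706) = 9/(-706) = 9*(-1/706) = -9/706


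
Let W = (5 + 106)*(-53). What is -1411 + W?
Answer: -7294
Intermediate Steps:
W = -5883 (W = 111*(-53) = -5883)
-1411 + W = -1411 - 5883 = -7294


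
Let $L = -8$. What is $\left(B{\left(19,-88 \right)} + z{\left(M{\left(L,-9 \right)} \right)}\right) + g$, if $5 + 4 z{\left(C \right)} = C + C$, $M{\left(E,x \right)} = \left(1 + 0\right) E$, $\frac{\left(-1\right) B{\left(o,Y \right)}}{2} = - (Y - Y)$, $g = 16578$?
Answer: $\frac{66291}{4} \approx 16573.0$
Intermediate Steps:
$B{\left(o,Y \right)} = 0$ ($B{\left(o,Y \right)} = - 2 \left(- (Y - Y)\right) = - 2 \left(\left(-1\right) 0\right) = \left(-2\right) 0 = 0$)
$M{\left(E,x \right)} = E$ ($M{\left(E,x \right)} = 1 E = E$)
$z{\left(C \right)} = - \frac{5}{4} + \frac{C}{2}$ ($z{\left(C \right)} = - \frac{5}{4} + \frac{C + C}{4} = - \frac{5}{4} + \frac{2 C}{4} = - \frac{5}{4} + \frac{C}{2}$)
$\left(B{\left(19,-88 \right)} + z{\left(M{\left(L,-9 \right)} \right)}\right) + g = \left(0 + \left(- \frac{5}{4} + \frac{1}{2} \left(-8\right)\right)\right) + 16578 = \left(0 - \frac{21}{4}\right) + 16578 = - \frac{21}{4} + 16578 = \frac{66291}{4}$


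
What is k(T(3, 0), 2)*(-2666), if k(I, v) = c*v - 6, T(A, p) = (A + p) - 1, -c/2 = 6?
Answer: 79980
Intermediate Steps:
c = -12 (c = -2*6 = -12)
T(A, p) = -1 + A + p
k(I, v) = -6 - 12*v (k(I, v) = -12*v - 6 = -6 - 12*v)
k(T(3, 0), 2)*(-2666) = (-6 - 12*2)*(-2666) = (-6 - 24)*(-2666) = -30*(-2666) = 79980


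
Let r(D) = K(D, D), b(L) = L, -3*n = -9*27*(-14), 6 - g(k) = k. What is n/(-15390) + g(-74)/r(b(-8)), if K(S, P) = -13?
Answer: -7509/1235 ≈ -6.0802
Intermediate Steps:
g(k) = 6 - k
n = -1134 (n = -(-9*27)*(-14)/3 = -(-81)*(-14) = -⅓*3402 = -1134)
r(D) = -13
n/(-15390) + g(-74)/r(b(-8)) = -1134/(-15390) + (6 - 1*(-74))/(-13) = -1134*(-1/15390) + (6 + 74)*(-1/13) = 7/95 + 80*(-1/13) = 7/95 - 80/13 = -7509/1235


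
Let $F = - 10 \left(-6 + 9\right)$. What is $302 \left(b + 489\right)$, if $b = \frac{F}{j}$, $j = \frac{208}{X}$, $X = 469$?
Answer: $\frac{6616971}{52} \approx 1.2725 \cdot 10^{5}$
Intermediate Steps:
$F = -30$ ($F = \left(-10\right) 3 = -30$)
$j = \frac{208}{469} \approx 0.4435$
$b = - \frac{7035}{104}$ ($b = - \frac{30}{\frac{208}{469}} = \left(-30\right) \frac{469}{208} = - \frac{7035}{104} \approx -67.644$)
$302 \left(b + 489\right) = 302 \left(- \frac{7035}{104} + 489\right) = 302 \cdot \frac{43821}{104} = \frac{6616971}{52}$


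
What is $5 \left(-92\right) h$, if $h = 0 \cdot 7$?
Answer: $0$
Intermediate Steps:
$h = 0$
$5 \left(-92\right) h = 5 \left(-92\right) 0 = \left(-460\right) 0 = 0$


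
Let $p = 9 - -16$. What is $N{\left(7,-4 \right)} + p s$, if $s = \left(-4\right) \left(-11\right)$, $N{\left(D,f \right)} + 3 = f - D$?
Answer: $1086$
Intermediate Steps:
$N{\left(D,f \right)} = -3 + f - D$ ($N{\left(D,f \right)} = -3 - \left(D - f\right) = -3 + f - D$)
$p = 25$ ($p = 9 + 16 = 25$)
$s = 44$
$N{\left(7,-4 \right)} + p s = \left(-3 - 4 - 7\right) + 25 \cdot 44 = \left(-3 - 4 - 7\right) + 1100 = -14 + 1100 = 1086$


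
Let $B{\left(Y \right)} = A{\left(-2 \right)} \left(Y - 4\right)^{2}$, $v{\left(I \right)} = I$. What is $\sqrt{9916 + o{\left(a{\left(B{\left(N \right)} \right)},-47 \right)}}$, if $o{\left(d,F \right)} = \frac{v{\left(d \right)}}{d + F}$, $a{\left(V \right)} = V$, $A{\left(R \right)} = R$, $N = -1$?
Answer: $\frac{3 \sqrt{10367166}}{97} \approx 99.582$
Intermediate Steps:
$B{\left(Y \right)} = - 2 \left(-4 + Y\right)^{2}$ ($B{\left(Y \right)} = - 2 \left(Y - 4\right)^{2} = - 2 \left(-4 + Y\right)^{2}$)
$o{\left(d,F \right)} = \frac{d}{F + d}$ ($o{\left(d,F \right)} = \frac{d}{d + F} = \frac{d}{F + d}$)
$\sqrt{9916 + o{\left(a{\left(B{\left(N \right)} \right)},-47 \right)}} = \sqrt{9916 + \frac{\left(-2\right) \left(-4 - 1\right)^{2}}{-47 - 2 \left(-4 - 1\right)^{2}}} = \sqrt{9916 + \frac{\left(-2\right) \left(-5\right)^{2}}{-47 - 2 \left(-5\right)^{2}}} = \sqrt{9916 + \frac{\left(-2\right) 25}{-47 - 50}} = \sqrt{9916 - \frac{50}{-47 - 50}} = \sqrt{9916 - \frac{50}{-97}} = \sqrt{9916 - - \frac{50}{97}} = \sqrt{9916 + \frac{50}{97}} = \sqrt{\frac{961902}{97}} = \frac{3 \sqrt{10367166}}{97}$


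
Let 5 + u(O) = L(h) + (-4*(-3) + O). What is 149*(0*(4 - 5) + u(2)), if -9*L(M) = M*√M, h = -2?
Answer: 1341 + 298*I*√2/9 ≈ 1341.0 + 46.826*I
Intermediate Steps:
L(M) = -M^(3/2)/9 (L(M) = -M*√M/9 = -M^(3/2)/9)
u(O) = 7 + O + 2*I*√2/9 (u(O) = -5 + (-(-2)*I*√2/9 + (-4*(-3) + O)) = -5 + (-(-2)*I*√2/9 + (12 + O)) = -5 + (2*I*√2/9 + (12 + O)) = -5 + (12 + O + 2*I*√2/9) = 7 + O + 2*I*√2/9)
149*(0*(4 - 5) + u(2)) = 149*(0*(4 - 5) + (7 + 2 + 2*I*√2/9)) = 149*(0*(-1) + (9 + 2*I*√2/9)) = 149*(0 + (9 + 2*I*√2/9)) = 149*(9 + 2*I*√2/9) = 1341 + 298*I*√2/9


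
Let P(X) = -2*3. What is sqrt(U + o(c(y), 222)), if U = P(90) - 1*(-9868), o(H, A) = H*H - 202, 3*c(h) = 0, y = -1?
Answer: 2*sqrt(2415) ≈ 98.285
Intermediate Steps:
P(X) = -6
c(h) = 0 (c(h) = (1/3)*0 = 0)
o(H, A) = -202 + H**2 (o(H, A) = H**2 - 202 = -202 + H**2)
U = 9862 (U = -6 - 1*(-9868) = -6 + 9868 = 9862)
sqrt(U + o(c(y), 222)) = sqrt(9862 + (-202 + 0**2)) = sqrt(9862 + (-202 + 0)) = sqrt(9862 - 202) = sqrt(9660) = 2*sqrt(2415)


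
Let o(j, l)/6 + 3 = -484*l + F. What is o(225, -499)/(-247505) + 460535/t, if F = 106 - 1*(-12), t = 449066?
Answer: -537064884701/111146080330 ≈ -4.8321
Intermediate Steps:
F = 118 (F = 106 + 12 = 118)
o(j, l) = 690 - 2904*l (o(j, l) = -18 + 6*(-484*l + 118) = -18 + 6*(118 - 484*l) = -18 + (708 - 2904*l) = 690 - 2904*l)
o(225, -499)/(-247505) + 460535/t = (690 - 2904*(-499))/(-247505) + 460535/449066 = (690 + 1449096)*(-1/247505) + 460535*(1/449066) = 1449786*(-1/247505) + 460535/449066 = -1449786/247505 + 460535/449066 = -537064884701/111146080330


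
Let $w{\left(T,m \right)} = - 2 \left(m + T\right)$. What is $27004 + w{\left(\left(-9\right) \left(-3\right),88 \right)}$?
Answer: $26774$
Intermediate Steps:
$w{\left(T,m \right)} = - 2 T - 2 m$ ($w{\left(T,m \right)} = - 2 \left(T + m\right) = - 2 T - 2 m$)
$27004 + w{\left(\left(-9\right) \left(-3\right),88 \right)} = 27004 - \left(176 + 2 \left(\left(-9\right) \left(-3\right)\right)\right) = 27004 - 230 = 26774$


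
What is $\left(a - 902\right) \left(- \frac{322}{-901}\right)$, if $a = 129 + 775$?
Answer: $\frac{644}{901} \approx 0.71476$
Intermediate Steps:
$a = 904$
$\left(a - 902\right) \left(- \frac{322}{-901}\right) = \left(904 - 902\right) \left(- \frac{322}{-901}\right) = 2 \left(\left(-322\right) \left(- \frac{1}{901}\right)\right) = 2 \cdot \frac{322}{901} = \frac{644}{901}$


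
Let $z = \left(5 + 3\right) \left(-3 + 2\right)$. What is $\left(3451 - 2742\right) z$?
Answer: $-5672$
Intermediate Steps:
$z = -8$ ($z = 8 \left(-1\right) = -8$)
$\left(3451 - 2742\right) z = \left(3451 - 2742\right) \left(-8\right) = 709 \left(-8\right) = -5672$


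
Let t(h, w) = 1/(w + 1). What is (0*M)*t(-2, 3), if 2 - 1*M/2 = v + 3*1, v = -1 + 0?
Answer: 0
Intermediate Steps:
v = -1
M = 0 (M = 4 - 2*(-1 + 3*1) = 4 - 2*(-1 + 3) = 4 - 2*2 = 4 - 4 = 0)
t(h, w) = 1/(1 + w)
(0*M)*t(-2, 3) = (0*0)/(1 + 3) = 0/4 = 0*(1/4) = 0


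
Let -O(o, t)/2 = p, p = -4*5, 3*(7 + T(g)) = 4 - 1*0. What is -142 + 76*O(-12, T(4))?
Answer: 2898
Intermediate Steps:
T(g) = -17/3 (T(g) = -7 + (4 - 1*0)/3 = -7 + (4 + 0)/3 = -7 + (⅓)*4 = -7 + 4/3 = -17/3)
p = -20
O(o, t) = 40 (O(o, t) = -2*(-20) = 40)
-142 + 76*O(-12, T(4)) = -142 + 76*40 = -142 + 3040 = 2898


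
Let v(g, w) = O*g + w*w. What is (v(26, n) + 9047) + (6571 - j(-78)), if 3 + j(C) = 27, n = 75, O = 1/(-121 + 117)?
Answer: 42425/2 ≈ 21213.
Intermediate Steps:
O = -¼ (O = 1/(-4) = -¼ ≈ -0.25000)
j(C) = 24 (j(C) = -3 + 27 = 24)
v(g, w) = w² - g/4 (v(g, w) = -g/4 + w*w = -g/4 + w² = w² - g/4)
(v(26, n) + 9047) + (6571 - j(-78)) = ((75² - ¼*26) + 9047) + (6571 - 1*24) = ((5625 - 13/2) + 9047) + (6571 - 24) = (11237/2 + 9047) + 6547 = 29331/2 + 6547 = 42425/2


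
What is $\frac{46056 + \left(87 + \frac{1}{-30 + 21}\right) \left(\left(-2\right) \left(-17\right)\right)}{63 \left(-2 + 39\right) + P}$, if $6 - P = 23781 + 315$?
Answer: $- \frac{441092}{195831} \approx -2.2524$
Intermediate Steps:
$P = -24090$ ($P = 6 - \left(23781 + 315\right) = 6 - 24096 = -24090$)
$\frac{46056 + \left(87 + \frac{1}{-30 + 21}\right) \left(\left(-2\right) \left(-17\right)\right)}{63 \left(-2 + 39\right) + P} = \frac{46056 + \left(87 + \frac{1}{-30 + 21}\right) \left(\left(-2\right) \left(-17\right)\right)}{63 \left(-2 + 39\right) - 24090} = \frac{46056 + \left(87 + \frac{1}{-9}\right) 34}{63 \cdot 37 - 24090} = \frac{46056 + \left(87 - \frac{1}{9}\right) 34}{2331 - 24090} = \frac{46056 + \frac{782}{9} \cdot 34}{-21759} = \left(46056 + \frac{26588}{9}\right) \left(- \frac{1}{21759}\right) = \frac{441092}{9} \left(- \frac{1}{21759}\right) = - \frac{441092}{195831}$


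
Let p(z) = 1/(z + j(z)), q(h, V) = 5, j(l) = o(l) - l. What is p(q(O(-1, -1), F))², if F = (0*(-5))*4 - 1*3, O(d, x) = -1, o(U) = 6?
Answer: 1/36 ≈ 0.027778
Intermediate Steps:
F = -3 (F = 0*4 - 3 = 0 - 3 = -3)
j(l) = 6 - l
p(z) = ⅙ (p(z) = 1/(z + (6 - z)) = 1/6 = ⅙)
p(q(O(-1, -1), F))² = (⅙)² = 1/36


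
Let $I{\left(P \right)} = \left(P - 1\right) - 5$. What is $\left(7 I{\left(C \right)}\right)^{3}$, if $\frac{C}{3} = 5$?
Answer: $250047$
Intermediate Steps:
$C = 15$ ($C = 3 \cdot 5 = 15$)
$I{\left(P \right)} = -6 + P$ ($I{\left(P \right)} = \left(-1 + P\right) - 5 = -6 + P$)
$\left(7 I{\left(C \right)}\right)^{3} = \left(7 \left(-6 + 15\right)\right)^{3} = \left(7 \cdot 9\right)^{3} = 63^{3} = 250047$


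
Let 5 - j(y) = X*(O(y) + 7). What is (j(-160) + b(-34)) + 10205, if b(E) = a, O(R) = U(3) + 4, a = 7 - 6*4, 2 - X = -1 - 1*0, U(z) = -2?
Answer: 10166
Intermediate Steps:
X = 3 (X = 2 - (-1 - 1*0) = 2 - (-1 + 0) = 2 - 1*(-1) = 2 + 1 = 3)
a = -17 (a = 7 - 24 = -17)
O(R) = 2 (O(R) = -2 + 4 = 2)
b(E) = -17
j(y) = -22 (j(y) = 5 - 3*(2 + 7) = 5 - 3*9 = 5 - 1*27 = 5 - 27 = -22)
(j(-160) + b(-34)) + 10205 = (-22 - 17) + 10205 = -39 + 10205 = 10166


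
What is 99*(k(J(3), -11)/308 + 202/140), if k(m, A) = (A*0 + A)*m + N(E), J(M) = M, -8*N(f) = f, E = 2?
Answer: 74007/560 ≈ 132.16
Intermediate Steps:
N(f) = -f/8
k(m, A) = -1/4 + A*m (k(m, A) = (A*0 + A)*m - 1/8*2 = (0 + A)*m - 1/4 = A*m - 1/4 = -1/4 + A*m)
99*(k(J(3), -11)/308 + 202/140) = 99*((-1/4 - 11*3)/308 + 202/140) = 99*((-1/4 - 33)*(1/308) + 202*(1/140)) = 99*(-133/4*1/308 + 101/70) = 99*(-19/176 + 101/70) = 99*(8223/6160) = 74007/560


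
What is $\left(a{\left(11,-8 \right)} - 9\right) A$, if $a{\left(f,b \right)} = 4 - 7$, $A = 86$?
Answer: $-1032$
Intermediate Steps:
$a{\left(f,b \right)} = -3$ ($a{\left(f,b \right)} = 4 - 7 = -3$)
$\left(a{\left(11,-8 \right)} - 9\right) A = \left(-3 - 9\right) 86 = \left(-12\right) 86 = -1032$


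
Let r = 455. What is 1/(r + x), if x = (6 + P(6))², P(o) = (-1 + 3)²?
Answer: 1/555 ≈ 0.0018018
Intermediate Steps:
P(o) = 4 (P(o) = 2² = 4)
x = 100 (x = (6 + 4)² = 10² = 100)
1/(r + x) = 1/(455 + 100) = 1/555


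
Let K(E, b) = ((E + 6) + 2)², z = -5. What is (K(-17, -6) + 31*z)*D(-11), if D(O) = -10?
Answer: 740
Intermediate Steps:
K(E, b) = (8 + E)² (K(E, b) = ((6 + E) + 2)² = (8 + E)²)
(K(-17, -6) + 31*z)*D(-11) = ((8 - 17)² + 31*(-5))*(-10) = ((-9)² - 155)*(-10) = (81 - 155)*(-10) = -74*(-10) = 740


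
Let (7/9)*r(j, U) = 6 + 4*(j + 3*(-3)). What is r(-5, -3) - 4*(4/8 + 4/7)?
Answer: -480/7 ≈ -68.571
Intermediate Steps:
r(j, U) = -270/7 + 36*j/7 (r(j, U) = 9*(6 + 4*(j + 3*(-3)))/7 = 9*(6 + 4*(j - 9))/7 = 9*(6 + 4*(-9 + j))/7 = 9*(6 + (-36 + 4*j))/7 = 9*(-30 + 4*j)/7 = -270/7 + 36*j/7)
r(-5, -3) - 4*(4/8 + 4/7) = (-270/7 + (36/7)*(-5)) - 4*(4/8 + 4/7) = (-270/7 - 180/7) - 4*(4*(1/8) + 4*(1/7)) = -450/7 - 4*(1/2 + 4/7) = -450/7 - 4*15/14 = -450/7 - 30/7 = -480/7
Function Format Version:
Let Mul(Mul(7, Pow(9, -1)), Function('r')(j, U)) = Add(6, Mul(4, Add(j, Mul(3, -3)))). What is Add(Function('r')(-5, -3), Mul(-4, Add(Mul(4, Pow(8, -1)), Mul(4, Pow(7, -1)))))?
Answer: Rational(-480, 7) ≈ -68.571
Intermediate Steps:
Function('r')(j, U) = Add(Rational(-270, 7), Mul(Rational(36, 7), j)) (Function('r')(j, U) = Mul(Rational(9, 7), Add(6, Mul(4, Add(j, Mul(3, -3))))) = Mul(Rational(9, 7), Add(6, Mul(4, Add(j, -9)))) = Mul(Rational(9, 7), Add(6, Mul(4, Add(-9, j)))) = Mul(Rational(9, 7), Add(6, Add(-36, Mul(4, j)))) = Mul(Rational(9, 7), Add(-30, Mul(4, j))) = Add(Rational(-270, 7), Mul(Rational(36, 7), j)))
Add(Function('r')(-5, -3), Mul(-4, Add(Mul(4, Pow(8, -1)), Mul(4, Pow(7, -1))))) = Add(Add(Rational(-270, 7), Mul(Rational(36, 7), -5)), Mul(-4, Add(Mul(4, Pow(8, -1)), Mul(4, Pow(7, -1))))) = Add(Add(Rational(-270, 7), Rational(-180, 7)), Mul(-4, Add(Mul(4, Rational(1, 8)), Mul(4, Rational(1, 7))))) = Add(Rational(-450, 7), Mul(-4, Add(Rational(1, 2), Rational(4, 7)))) = Add(Rational(-450, 7), Mul(-4, Rational(15, 14))) = Add(Rational(-450, 7), Rational(-30, 7)) = Rational(-480, 7)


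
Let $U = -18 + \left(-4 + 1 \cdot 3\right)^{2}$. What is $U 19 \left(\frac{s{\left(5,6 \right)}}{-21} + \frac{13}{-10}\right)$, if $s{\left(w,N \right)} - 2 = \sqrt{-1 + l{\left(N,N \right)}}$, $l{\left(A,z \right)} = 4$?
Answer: $\frac{94639}{210} + \frac{323 \sqrt{3}}{21} \approx 477.3$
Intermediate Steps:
$s{\left(w,N \right)} = 2 + \sqrt{3}$ ($s{\left(w,N \right)} = 2 + \sqrt{-1 + 4} = 2 + \sqrt{3}$)
$U = -17$ ($U = -18 + \left(-4 + 3\right)^{2} = -18 + \left(-1\right)^{2} = -18 + 1 = -17$)
$U 19 \left(\frac{s{\left(5,6 \right)}}{-21} + \frac{13}{-10}\right) = \left(-17\right) 19 \left(\frac{2 + \sqrt{3}}{-21} + \frac{13}{-10}\right) = - 323 \left(\left(2 + \sqrt{3}\right) \left(- \frac{1}{21}\right) + 13 \left(- \frac{1}{10}\right)\right) = - 323 \left(\left(- \frac{2}{21} - \frac{\sqrt{3}}{21}\right) - \frac{13}{10}\right) = - 323 \left(- \frac{293}{210} - \frac{\sqrt{3}}{21}\right) = \frac{94639}{210} + \frac{323 \sqrt{3}}{21}$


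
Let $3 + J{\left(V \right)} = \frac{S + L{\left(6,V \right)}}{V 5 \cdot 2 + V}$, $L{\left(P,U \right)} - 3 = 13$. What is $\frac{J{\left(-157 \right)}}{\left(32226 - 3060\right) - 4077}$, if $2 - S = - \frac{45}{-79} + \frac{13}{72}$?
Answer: $- \frac{29567645}{246453662664} \approx -0.00011997$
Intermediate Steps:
$L{\left(P,U \right)} = 16$ ($L{\left(P,U \right)} = 3 + 13 = 16$)
$S = \frac{7109}{5688}$ ($S = 2 - \left(- \frac{45}{-79} + \frac{13}{72}\right) = 2 - \left(\left(-45\right) \left(- \frac{1}{79}\right) + 13 \cdot \frac{1}{72}\right) = 2 - \left(\frac{45}{79} + \frac{13}{72}\right) = 2 - \frac{4267}{5688} = \frac{7109}{5688} \approx 1.2498$)
$J{\left(V \right)} = -3 + \frac{98117}{62568 V}$ ($J{\left(V \right)} = -3 + \frac{\frac{7109}{5688} + 16}{V 5 \cdot 2 + V} = -3 + \frac{98117}{5688 \left(5 V 2 + V\right)} = -3 + \frac{98117}{5688 \left(10 V + V\right)} = -3 + \frac{98117}{5688 \cdot 11 V} = -3 + \frac{98117 \frac{1}{11 V}}{5688} = -3 + \frac{98117}{62568 V}$)
$\frac{J{\left(-157 \right)}}{\left(32226 - 3060\right) - 4077} = \frac{-3 + \frac{98117}{62568 \left(-157\right)}}{\left(32226 - 3060\right) - 4077} = \frac{-3 + \frac{98117}{62568} \left(- \frac{1}{157}\right)}{29166 - 4077} = \frac{-3 - \frac{98117}{9823176}}{25089} = \left(- \frac{29567645}{9823176}\right) \frac{1}{25089} = - \frac{29567645}{246453662664}$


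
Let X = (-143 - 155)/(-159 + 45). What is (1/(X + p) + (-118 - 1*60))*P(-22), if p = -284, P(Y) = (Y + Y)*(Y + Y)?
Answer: -5527278064/16039 ≈ -3.4462e+5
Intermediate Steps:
P(Y) = 4*Y² (P(Y) = (2*Y)*(2*Y) = 4*Y²)
X = 149/57 (X = -298/(-114) = -298*(-1/114) = 149/57 ≈ 2.6140)
(1/(X + p) + (-118 - 1*60))*P(-22) = (1/(149/57 - 284) + (-118 - 1*60))*(4*(-22)²) = (1/(-16039/57) + (-118 - 60))*(4*484) = (-57/16039 - 178)*1936 = -2854999/16039*1936 = -5527278064/16039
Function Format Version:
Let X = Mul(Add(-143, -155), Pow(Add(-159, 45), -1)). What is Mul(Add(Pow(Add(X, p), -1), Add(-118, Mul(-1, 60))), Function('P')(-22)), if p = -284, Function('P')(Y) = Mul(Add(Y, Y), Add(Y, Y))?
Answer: Rational(-5527278064, 16039) ≈ -3.4462e+5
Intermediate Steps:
Function('P')(Y) = Mul(4, Pow(Y, 2)) (Function('P')(Y) = Mul(Mul(2, Y), Mul(2, Y)) = Mul(4, Pow(Y, 2)))
X = Rational(149, 57) (X = Mul(-298, Pow(-114, -1)) = Mul(-298, Rational(-1, 114)) = Rational(149, 57) ≈ 2.6140)
Mul(Add(Pow(Add(X, p), -1), Add(-118, Mul(-1, 60))), Function('P')(-22)) = Mul(Add(Pow(Add(Rational(149, 57), -284), -1), Add(-118, Mul(-1, 60))), Mul(4, Pow(-22, 2))) = Mul(Add(Pow(Rational(-16039, 57), -1), Add(-118, -60)), Mul(4, 484)) = Mul(Add(Rational(-57, 16039), -178), 1936) = Mul(Rational(-2854999, 16039), 1936) = Rational(-5527278064, 16039)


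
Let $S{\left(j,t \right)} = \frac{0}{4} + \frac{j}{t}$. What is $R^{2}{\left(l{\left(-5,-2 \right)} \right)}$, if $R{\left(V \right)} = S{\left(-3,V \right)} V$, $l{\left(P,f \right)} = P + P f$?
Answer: $9$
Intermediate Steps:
$S{\left(j,t \right)} = \frac{j}{t}$ ($S{\left(j,t \right)} = 0 \cdot \frac{1}{4} + \frac{j}{t} = 0 + \frac{j}{t} = \frac{j}{t}$)
$R{\left(V \right)} = -3$ ($R{\left(V \right)} = - \frac{3}{V} V = -3$)
$R^{2}{\left(l{\left(-5,-2 \right)} \right)} = \left(-3\right)^{2} = 9$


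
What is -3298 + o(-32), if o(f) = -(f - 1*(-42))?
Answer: -3308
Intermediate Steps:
o(f) = -42 - f (o(f) = -(f + 42) = -(42 + f) = -42 - f)
-3298 + o(-32) = -3298 + (-42 - 1*(-32)) = -3298 + (-42 + 32) = -3298 - 10 = -3308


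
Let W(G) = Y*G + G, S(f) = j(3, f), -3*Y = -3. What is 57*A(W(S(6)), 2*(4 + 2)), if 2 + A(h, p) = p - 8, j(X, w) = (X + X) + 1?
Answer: 114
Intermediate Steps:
Y = 1 (Y = -⅓*(-3) = 1)
j(X, w) = 1 + 2*X (j(X, w) = 2*X + 1 = 1 + 2*X)
S(f) = 7 (S(f) = 1 + 2*3 = 1 + 6 = 7)
W(G) = 2*G (W(G) = 1*G + G = G + G = 2*G)
A(h, p) = -10 + p (A(h, p) = -2 + (p - 8) = -2 + (-8 + p) = -10 + p)
57*A(W(S(6)), 2*(4 + 2)) = 57*(-10 + 2*(4 + 2)) = 57*(-10 + 2*6) = 57*(-10 + 12) = 57*2 = 114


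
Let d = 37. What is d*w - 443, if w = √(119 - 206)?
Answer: -443 + 37*I*√87 ≈ -443.0 + 345.11*I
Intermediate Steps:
w = I*√87 (w = √(-87) = I*√87 ≈ 9.3274*I)
d*w - 443 = 37*(I*√87) - 443 = 37*I*√87 - 443 = -443 + 37*I*√87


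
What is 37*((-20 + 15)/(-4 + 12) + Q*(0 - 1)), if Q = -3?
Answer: 703/8 ≈ 87.875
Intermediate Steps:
37*((-20 + 15)/(-4 + 12) + Q*(0 - 1)) = 37*((-20 + 15)/(-4 + 12) - 3*(0 - 1)) = 37*(-5/8 - 3*(-1)) = 37*(-5*⅛ + 3) = 37*(-5/8 + 3) = 37*(19/8) = 703/8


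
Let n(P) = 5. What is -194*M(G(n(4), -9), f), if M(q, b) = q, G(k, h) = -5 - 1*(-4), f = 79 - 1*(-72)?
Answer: 194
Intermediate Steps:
f = 151 (f = 79 + 72 = 151)
G(k, h) = -1 (G(k, h) = -5 + 4 = -1)
-194*M(G(n(4), -9), f) = -194*(-1) = 194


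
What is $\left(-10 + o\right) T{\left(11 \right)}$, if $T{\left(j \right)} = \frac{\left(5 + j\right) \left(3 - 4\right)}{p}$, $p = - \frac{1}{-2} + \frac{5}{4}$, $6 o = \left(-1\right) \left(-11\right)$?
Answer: $\frac{224}{3} \approx 74.667$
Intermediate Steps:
$o = \frac{11}{6}$ ($o = \frac{\left(-1\right) \left(-11\right)}{6} = \frac{1}{6} \cdot 11 = \frac{11}{6} \approx 1.8333$)
$p = \frac{7}{4}$ ($p = \left(-1\right) \left(- \frac{1}{2}\right) + 5 \cdot \frac{1}{4} = \frac{1}{2} + \frac{5}{4} = \frac{7}{4} \approx 1.75$)
$T{\left(j \right)} = - \frac{20}{7} - \frac{4 j}{7}$ ($T{\left(j \right)} = \frac{\left(5 + j\right) \left(3 - 4\right)}{\frac{7}{4}} = \left(5 + j\right) \left(-1\right) \frac{4}{7} = \left(-5 - j\right) \frac{4}{7} = - \frac{20}{7} - \frac{4 j}{7}$)
$\left(-10 + o\right) T{\left(11 \right)} = \left(-10 + \frac{11}{6}\right) \left(- \frac{20}{7} - \frac{44}{7}\right) = - \frac{49 \left(- \frac{20}{7} - \frac{44}{7}\right)}{6} = \left(- \frac{49}{6}\right) \left(- \frac{64}{7}\right) = \frac{224}{3}$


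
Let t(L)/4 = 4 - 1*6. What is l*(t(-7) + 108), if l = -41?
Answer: -4100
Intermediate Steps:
t(L) = -8 (t(L) = 4*(4 - 1*6) = 4*(4 - 6) = 4*(-2) = -8)
l*(t(-7) + 108) = -41*(-8 + 108) = -41*100 = -4100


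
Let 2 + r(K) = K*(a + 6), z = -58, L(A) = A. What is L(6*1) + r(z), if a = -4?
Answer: -112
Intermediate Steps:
r(K) = -2 + 2*K (r(K) = -2 + K*(-4 + 6) = -2 + K*2 = -2 + 2*K)
L(6*1) + r(z) = 6*1 + (-2 + 2*(-58)) = 6 + (-2 - 116) = 6 - 118 = -112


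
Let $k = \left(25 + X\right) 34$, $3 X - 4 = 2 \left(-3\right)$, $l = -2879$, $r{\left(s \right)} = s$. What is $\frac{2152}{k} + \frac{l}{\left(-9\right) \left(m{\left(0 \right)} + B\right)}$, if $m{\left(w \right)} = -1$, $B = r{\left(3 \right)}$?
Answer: $\frac{3630943}{22338} \approx 162.55$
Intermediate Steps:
$B = 3$
$X = - \frac{2}{3}$ ($X = \frac{4}{3} + \frac{2 \left(-3\right)}{3} = \frac{4}{3} + \frac{1}{3} \left(-6\right) = \frac{4}{3} - 2 = - \frac{2}{3} \approx -0.66667$)
$k = \frac{2482}{3}$ ($k = \left(25 - \frac{2}{3}\right) 34 = \frac{73}{3} \cdot 34 = \frac{2482}{3} \approx 827.33$)
$\frac{2152}{k} + \frac{l}{\left(-9\right) \left(m{\left(0 \right)} + B\right)} = \frac{2152}{\frac{2482}{3}} - \frac{2879}{\left(-9\right) \left(-1 + 3\right)} = 2152 \cdot \frac{3}{2482} - \frac{2879}{\left(-9\right) 2} = \frac{3228}{1241} - \frac{2879}{-18} = \frac{3228}{1241} - - \frac{2879}{18} = \frac{3228}{1241} + \frac{2879}{18} = \frac{3630943}{22338}$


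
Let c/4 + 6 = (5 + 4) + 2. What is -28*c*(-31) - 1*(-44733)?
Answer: 62093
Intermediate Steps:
c = 20 (c = -24 + 4*((5 + 4) + 2) = -24 + 4*(9 + 2) = -24 + 4*11 = -24 + 44 = 20)
-28*c*(-31) - 1*(-44733) = -28*20*(-31) - 1*(-44733) = -560*(-31) + 44733 = 17360 + 44733 = 62093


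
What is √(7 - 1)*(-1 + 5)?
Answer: 4*√6 ≈ 9.7980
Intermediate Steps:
√(7 - 1)*(-1 + 5) = √6*4 = 4*√6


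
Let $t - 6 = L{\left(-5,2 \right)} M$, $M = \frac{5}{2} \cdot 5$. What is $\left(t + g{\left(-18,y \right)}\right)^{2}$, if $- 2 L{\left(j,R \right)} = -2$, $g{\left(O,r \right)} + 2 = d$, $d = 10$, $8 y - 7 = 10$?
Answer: $\frac{2809}{4} \approx 702.25$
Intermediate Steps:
$y = \frac{17}{8}$ ($y = \frac{7}{8} + \frac{1}{8} \cdot 10 = \frac{7}{8} + \frac{5}{4} = \frac{17}{8} \approx 2.125$)
$g{\left(O,r \right)} = 8$ ($g{\left(O,r \right)} = -2 + 10 = 8$)
$L{\left(j,R \right)} = 1$ ($L{\left(j,R \right)} = \left(- \frac{1}{2}\right) \left(-2\right) = 1$)
$M = \frac{25}{2}$ ($M = 5 \cdot \frac{1}{2} \cdot 5 = \frac{5}{2} \cdot 5 = \frac{25}{2} \approx 12.5$)
$t = \frac{37}{2}$ ($t = 6 + 1 \cdot \frac{25}{2} = 6 + \frac{25}{2} = \frac{37}{2} \approx 18.5$)
$\left(t + g{\left(-18,y \right)}\right)^{2} = \left(\frac{37}{2} + 8\right)^{2} = \left(\frac{53}{2}\right)^{2} = \frac{2809}{4}$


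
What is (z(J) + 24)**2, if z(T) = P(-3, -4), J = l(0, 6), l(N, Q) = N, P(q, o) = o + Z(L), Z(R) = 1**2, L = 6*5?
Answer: 441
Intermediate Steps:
L = 30
Z(R) = 1
P(q, o) = 1 + o (P(q, o) = o + 1 = 1 + o)
J = 0
z(T) = -3 (z(T) = 1 - 4 = -3)
(z(J) + 24)**2 = (-3 + 24)**2 = 21**2 = 441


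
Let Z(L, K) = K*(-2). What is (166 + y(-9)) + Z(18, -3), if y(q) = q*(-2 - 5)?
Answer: 235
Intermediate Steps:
Z(L, K) = -2*K
y(q) = -7*q (y(q) = q*(-7) = -7*q)
(166 + y(-9)) + Z(18, -3) = (166 - 7*(-9)) - 2*(-3) = (166 + 63) + 6 = 229 + 6 = 235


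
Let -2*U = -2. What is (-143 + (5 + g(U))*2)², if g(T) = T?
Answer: 17161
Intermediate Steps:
U = 1 (U = -½*(-2) = 1)
(-143 + (5 + g(U))*2)² = (-143 + (5 + 1)*2)² = (-143 + 6*2)² = (-143 + 12)² = (-131)² = 17161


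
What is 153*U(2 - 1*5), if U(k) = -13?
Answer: -1989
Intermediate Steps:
153*U(2 - 1*5) = 153*(-13) = -1989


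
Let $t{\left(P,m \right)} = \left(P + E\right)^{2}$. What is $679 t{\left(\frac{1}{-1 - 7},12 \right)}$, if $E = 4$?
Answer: $\frac{652519}{64} \approx 10196.0$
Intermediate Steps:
$t{\left(P,m \right)} = \left(4 + P\right)^{2}$ ($t{\left(P,m \right)} = \left(P + 4\right)^{2} = \left(4 + P\right)^{2}$)
$679 t{\left(\frac{1}{-1 - 7},12 \right)} = 679 \left(4 + \frac{1}{-1 - 7}\right)^{2} = 679 \left(4 + \frac{1}{-8}\right)^{2} = 679 \left(4 - \frac{1}{8}\right)^{2} = 679 \left(\frac{31}{8}\right)^{2} = 679 \cdot \frac{961}{64} = \frac{652519}{64}$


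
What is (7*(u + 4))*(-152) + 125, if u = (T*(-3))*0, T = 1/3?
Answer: -4131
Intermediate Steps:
T = ⅓ ≈ 0.33333
u = 0 (u = ((⅓)*(-3))*0 = -1*0 = 0)
(7*(u + 4))*(-152) + 125 = (7*(0 + 4))*(-152) + 125 = (7*4)*(-152) + 125 = 28*(-152) + 125 = -4256 + 125 = -4131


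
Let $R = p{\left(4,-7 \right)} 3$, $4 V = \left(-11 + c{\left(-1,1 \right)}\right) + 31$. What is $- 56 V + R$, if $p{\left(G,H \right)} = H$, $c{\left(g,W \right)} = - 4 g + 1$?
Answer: $-371$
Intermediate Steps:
$c{\left(g,W \right)} = 1 - 4 g$
$V = \frac{25}{4}$ ($V = \frac{\left(-11 + \left(1 - -4\right)\right) + 31}{4} = \frac{\left(-11 + \left(1 + 4\right)\right) + 31}{4} = \frac{\left(-11 + 5\right) + 31}{4} = \frac{-6 + 31}{4} = \frac{1}{4} \cdot 25 = \frac{25}{4} \approx 6.25$)
$R = -21$ ($R = \left(-7\right) 3 = -21$)
$- 56 V + R = \left(-56\right) \frac{25}{4} - 21 = -350 - 21 = -371$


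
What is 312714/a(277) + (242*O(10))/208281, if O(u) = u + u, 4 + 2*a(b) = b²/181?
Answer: 873270040804/586311015 ≈ 1489.4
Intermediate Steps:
a(b) = -2 + b²/362 (a(b) = -2 + (b²/181)/2 = -2 + b²/362)
O(u) = 2*u
312714/a(277) + (242*O(10))/208281 = 312714/(-2 + (1/362)*277²) + (242*(2*10))/208281 = 312714/(-2 + (1/362)*76729) + (242*20)*(1/208281) = 312714/(-2 + 76729/362) + 4840*(1/208281) = 312714/(76005/362) + 4840/208281 = 312714*(362/76005) + 4840/208281 = 4192684/2815 + 4840/208281 = 873270040804/586311015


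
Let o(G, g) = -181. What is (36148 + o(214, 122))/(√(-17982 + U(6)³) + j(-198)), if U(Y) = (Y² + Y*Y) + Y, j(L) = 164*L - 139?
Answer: -1172919837/1063020751 - 107901*√50730/1063020751 ≈ -1.1262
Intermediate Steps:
j(L) = -139 + 164*L
U(Y) = Y + 2*Y² (U(Y) = (Y² + Y²) + Y = 2*Y² + Y = Y + 2*Y²)
(36148 + o(214, 122))/(√(-17982 + U(6)³) + j(-198)) = (36148 - 181)/(√(-17982 + (6*(1 + 2*6))³) + (-139 + 164*(-198))) = 35967/(√(-17982 + (6*(1 + 12))³) + (-139 - 32472)) = 35967/(√(-17982 + (6*13)³) - 32611) = 35967/(√(-17982 + 78³) - 32611) = 35967/(√(-17982 + 474552) - 32611) = 35967/(√456570 - 32611) = 35967/(3*√50730 - 32611) = 35967/(-32611 + 3*√50730)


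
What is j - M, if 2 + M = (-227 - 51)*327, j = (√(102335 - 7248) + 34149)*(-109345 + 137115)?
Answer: 948408638 + 27770*√95087 ≈ 9.5697e+8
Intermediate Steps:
j = 948317730 + 27770*√95087 (j = (√95087 + 34149)*27770 = (34149 + √95087)*27770 = 948317730 + 27770*√95087 ≈ 9.5688e+8)
M = -90908 (M = -2 + (-227 - 51)*327 = -2 - 278*327 = -2 - 90906 = -90908)
j - M = (948317730 + 27770*√95087) - 1*(-90908) = (948317730 + 27770*√95087) + 90908 = 948408638 + 27770*√95087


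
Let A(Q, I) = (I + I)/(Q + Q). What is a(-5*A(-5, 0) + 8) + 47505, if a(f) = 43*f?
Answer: 47849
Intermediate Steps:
A(Q, I) = I/Q (A(Q, I) = (2*I)/((2*Q)) = (2*I)*(1/(2*Q)) = I/Q)
a(-5*A(-5, 0) + 8) + 47505 = 43*(-0/(-5) + 8) + 47505 = 43*(-0*(-1)/5 + 8) + 47505 = 43*(-5*0 + 8) + 47505 = 43*(0 + 8) + 47505 = 43*8 + 47505 = 344 + 47505 = 47849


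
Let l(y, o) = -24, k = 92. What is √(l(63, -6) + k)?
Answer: 2*√17 ≈ 8.2462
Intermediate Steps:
√(l(63, -6) + k) = √(-24 + 92) = √68 = 2*√17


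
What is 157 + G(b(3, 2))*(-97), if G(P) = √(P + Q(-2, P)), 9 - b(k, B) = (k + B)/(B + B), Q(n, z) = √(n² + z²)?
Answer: 157 - 97*√(31 + 5*√41)/2 ≈ -228.00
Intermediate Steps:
b(k, B) = 9 - (B + k)/(2*B) (b(k, B) = 9 - (k + B)/(B + B) = 9 - (B + k)/(2*B))
G(P) = √(P + √(4 + P²)) (G(P) = √(P + √((-2)² + P²)) = √(P + √(4 + P²)))
157 + G(b(3, 2))*(-97) = 157 + √((½)*(-1*3 + 17*2)/2 + √(4 + ((½)*(-1*3 + 17*2)/2)²))*(-97) = 157 + √((½)*(½)*(-3 + 34) + √(4 + ((½)*(½)*(-3 + 34))²))*(-97) = 157 + √((½)*(½)*31 + √(4 + ((½)*(½)*31)²))*(-97) = 157 + √(31/4 + √(4 + (31/4)²))*(-97) = 157 + √(31/4 + √(4 + 961/16))*(-97) = 157 + √(31/4 + √(1025/16))*(-97) = 157 + √(31/4 + 5*√41/4)*(-97) = 157 - 97*√(31/4 + 5*√41/4)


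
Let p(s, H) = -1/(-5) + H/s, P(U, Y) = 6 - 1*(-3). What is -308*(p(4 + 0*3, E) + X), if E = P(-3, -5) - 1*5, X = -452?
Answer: 694232/5 ≈ 1.3885e+5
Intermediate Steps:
P(U, Y) = 9 (P(U, Y) = 6 + 3 = 9)
E = 4 (E = 9 - 1*5 = 9 - 5 = 4)
p(s, H) = 1/5 + H/s (p(s, H) = -1*(-1/5) + H/s = 1/5 + H/s)
-308*(p(4 + 0*3, E) + X) = -308*((4 + (4 + 0*3)/5)/(4 + 0*3) - 452) = -308*((4 + (4 + 0)/5)/(4 + 0) - 452) = -308*((4 + (1/5)*4)/4 - 452) = -308*((4 + 4/5)/4 - 452) = -308*((1/4)*(24/5) - 452) = -308*(6/5 - 452) = -308*(-2254/5) = 694232/5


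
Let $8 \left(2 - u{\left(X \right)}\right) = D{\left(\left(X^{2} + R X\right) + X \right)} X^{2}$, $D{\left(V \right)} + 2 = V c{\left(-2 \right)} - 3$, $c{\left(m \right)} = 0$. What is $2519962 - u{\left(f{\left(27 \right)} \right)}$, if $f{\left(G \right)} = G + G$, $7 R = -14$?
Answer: $\frac{5036275}{2} \approx 2.5181 \cdot 10^{6}$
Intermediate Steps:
$R = -2$ ($R = \frac{1}{7} \left(-14\right) = -2$)
$f{\left(G \right)} = 2 G$
$D{\left(V \right)} = -5$ ($D{\left(V \right)} = -2 + \left(V 0 - 3\right) = -2 + \left(0 - 3\right) = -2 - 3 = -5$)
$u{\left(X \right)} = 2 + \frac{5 X^{2}}{8}$ ($u{\left(X \right)} = 2 - \frac{\left(-5\right) X^{2}}{8} = 2 + \frac{5 X^{2}}{8}$)
$2519962 - u{\left(f{\left(27 \right)} \right)} = 2519962 - \left(2 + \frac{5 \left(2 \cdot 27\right)^{2}}{8}\right) = 2519962 - \left(2 + \frac{5 \cdot 54^{2}}{8}\right) = 2519962 - \left(2 + \frac{5}{8} \cdot 2916\right) = 2519962 - \left(2 + \frac{3645}{2}\right) = 2519962 - \frac{3649}{2} = \frac{5036275}{2}$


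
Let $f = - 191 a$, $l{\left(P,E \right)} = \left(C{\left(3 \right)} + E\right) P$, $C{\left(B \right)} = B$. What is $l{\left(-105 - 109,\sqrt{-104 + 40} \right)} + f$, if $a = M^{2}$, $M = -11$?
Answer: $-23753 - 1712 i \approx -23753.0 - 1712.0 i$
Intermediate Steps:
$a = 121$ ($a = \left(-11\right)^{2} = 121$)
$l{\left(P,E \right)} = P \left(3 + E\right)$ ($l{\left(P,E \right)} = \left(3 + E\right) P = P \left(3 + E\right)$)
$f = -23111$ ($f = \left(-191\right) 121 = -23111$)
$l{\left(-105 - 109,\sqrt{-104 + 40} \right)} + f = \left(-105 - 109\right) \left(3 + \sqrt{-104 + 40}\right) - 23111 = - 214 \left(3 + \sqrt{-64}\right) - 23111 = - 214 \left(3 + 8 i\right) - 23111 = \left(-642 - 1712 i\right) - 23111 = -23753 - 1712 i$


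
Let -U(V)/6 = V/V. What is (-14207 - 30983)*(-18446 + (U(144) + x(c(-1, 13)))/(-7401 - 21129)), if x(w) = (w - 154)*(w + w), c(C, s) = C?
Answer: 2378190106996/2853 ≈ 8.3357e+8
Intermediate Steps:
U(V) = -6 (U(V) = -6*V/V = -6*1 = -6)
x(w) = 2*w*(-154 + w) (x(w) = (-154 + w)*(2*w) = 2*w*(-154 + w))
(-14207 - 30983)*(-18446 + (U(144) + x(c(-1, 13)))/(-7401 - 21129)) = (-14207 - 30983)*(-18446 + (-6 + 2*(-1)*(-154 - 1))/(-7401 - 21129)) = -45190*(-18446 + (-6 + 2*(-1)*(-155))/(-28530)) = -45190*(-18446 + (-6 + 310)*(-1/28530)) = -45190*(-18446 + 304*(-1/28530)) = -45190*(-18446 - 152/14265) = -45190*(-263132342/14265) = 2378190106996/2853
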